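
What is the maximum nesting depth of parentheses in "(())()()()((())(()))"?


Input: "(())()()()((())(()))"
Tracking depth:
  Position 0 '(': depth becomes 1
  Position 1 '(': depth becomes 2
  Position 2 ')': depth becomes 1
  Position 3 ')': depth becomes 0
  Position 4 '(': depth becomes 1
  Position 5 ')': depth becomes 0
  Position 6 '(': depth becomes 1
  Position 7 ')': depth becomes 0
  Position 8 '(': depth becomes 1
  Position 9 ')': depth becomes 0
  Position 10 '(': depth becomes 1
  Position 11 '(': depth becomes 2
  Position 12 '(': depth becomes 3
  Position 13 ')': depth becomes 2
  Position 14 ')': depth becomes 1
  Position 15 '(': depth becomes 2
  Position 16 '(': depth becomes 3
  Position 17 ')': depth becomes 2
  Position 18 ')': depth becomes 1
  Position 19 ')': depth becomes 0
Maximum depth reached: 3

3


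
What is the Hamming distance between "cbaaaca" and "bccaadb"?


Comparing "cbaaaca" and "bccaadb" position by position:
  Position 0: 'c' vs 'b' => differ
  Position 1: 'b' vs 'c' => differ
  Position 2: 'a' vs 'c' => differ
  Position 3: 'a' vs 'a' => same
  Position 4: 'a' vs 'a' => same
  Position 5: 'c' vs 'd' => differ
  Position 6: 'a' vs 'b' => differ
Total differences (Hamming distance): 5

5


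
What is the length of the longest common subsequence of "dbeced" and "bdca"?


LCS of "dbeced" and "bdca"
DP table:
           b    d    c    a
      0    0    0    0    0
  d   0    0    1    1    1
  b   0    1    1    1    1
  e   0    1    1    1    1
  c   0    1    1    2    2
  e   0    1    1    2    2
  d   0    1    2    2    2
LCS length = dp[6][4] = 2

2


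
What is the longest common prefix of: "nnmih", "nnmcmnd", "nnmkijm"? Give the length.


Words: nnmih, nnmcmnd, nnmkijm
  Position 0: all 'n' => match
  Position 1: all 'n' => match
  Position 2: all 'm' => match
  Position 3: ('i', 'c', 'k') => mismatch, stop
LCP = "nnm" (length 3)

3


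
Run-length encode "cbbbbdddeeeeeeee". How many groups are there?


Input: cbbbbdddeeeeeeee
Scanning for consecutive runs:
  Group 1: 'c' x 1 (positions 0-0)
  Group 2: 'b' x 4 (positions 1-4)
  Group 3: 'd' x 3 (positions 5-7)
  Group 4: 'e' x 8 (positions 8-15)
Total groups: 4

4


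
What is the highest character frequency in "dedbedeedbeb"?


Input: dedbedeedbeb
Character counts:
  'b': 3
  'd': 4
  'e': 5
Maximum frequency: 5

5


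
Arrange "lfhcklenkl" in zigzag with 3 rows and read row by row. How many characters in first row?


Zigzag "lfhcklenkl" into 3 rows:
Placing characters:
  'l' => row 0
  'f' => row 1
  'h' => row 2
  'c' => row 1
  'k' => row 0
  'l' => row 1
  'e' => row 2
  'n' => row 1
  'k' => row 0
  'l' => row 1
Rows:
  Row 0: "lkk"
  Row 1: "fclnl"
  Row 2: "he"
First row length: 3

3


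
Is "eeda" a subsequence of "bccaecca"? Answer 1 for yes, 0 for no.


Check if "eeda" is a subsequence of "bccaecca"
Greedy scan:
  Position 0 ('b'): no match needed
  Position 1 ('c'): no match needed
  Position 2 ('c'): no match needed
  Position 3 ('a'): no match needed
  Position 4 ('e'): matches sub[0] = 'e'
  Position 5 ('c'): no match needed
  Position 6 ('c'): no match needed
  Position 7 ('a'): no match needed
Only matched 1/4 characters => not a subsequence

0


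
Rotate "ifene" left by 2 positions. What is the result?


Input: "ifene", rotate left by 2
First 2 characters: "if"
Remaining characters: "ene"
Concatenate remaining + first: "ene" + "if" = "eneif"

eneif


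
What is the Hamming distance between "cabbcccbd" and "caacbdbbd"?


Comparing "cabbcccbd" and "caacbdbbd" position by position:
  Position 0: 'c' vs 'c' => same
  Position 1: 'a' vs 'a' => same
  Position 2: 'b' vs 'a' => differ
  Position 3: 'b' vs 'c' => differ
  Position 4: 'c' vs 'b' => differ
  Position 5: 'c' vs 'd' => differ
  Position 6: 'c' vs 'b' => differ
  Position 7: 'b' vs 'b' => same
  Position 8: 'd' vs 'd' => same
Total differences (Hamming distance): 5

5


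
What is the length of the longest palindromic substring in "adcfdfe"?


Input: "adcfdfe"
Checking substrings for palindromes:
  [3:6] "fdf" (len 3) => palindrome
Longest palindromic substring: "fdf" with length 3

3


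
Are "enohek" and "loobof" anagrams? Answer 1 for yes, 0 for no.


Strings: "enohek", "loobof"
Sorted first:  eehkno
Sorted second: bflooo
Differ at position 0: 'e' vs 'b' => not anagrams

0


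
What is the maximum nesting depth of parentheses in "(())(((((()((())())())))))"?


Input: "(())(((((()((())())())))))"
Tracking depth:
  Position 0 '(': depth becomes 1
  Position 1 '(': depth becomes 2
  Position 2 ')': depth becomes 1
  Position 3 ')': depth becomes 0
  Position 4 '(': depth becomes 1
  Position 5 '(': depth becomes 2
  Position 6 '(': depth becomes 3
  Position 7 '(': depth becomes 4
  Position 8 '(': depth becomes 5
  Position 9 '(': depth becomes 6
  Position 10 ')': depth becomes 5
  Position 11 '(': depth becomes 6
  Position 12 '(': depth becomes 7
  Position 13 '(': depth becomes 8
  Position 14 ')': depth becomes 7
  Position 15 ')': depth becomes 6
  Position 16 '(': depth becomes 7
  Position 17 ')': depth becomes 6
  Position 18 ')': depth becomes 5
  Position 19 '(': depth becomes 6
  Position 20 ')': depth becomes 5
  Position 21 ')': depth becomes 4
  Position 22 ')': depth becomes 3
  Position 23 ')': depth becomes 2
  Position 24 ')': depth becomes 1
  Position 25 ')': depth becomes 0
Maximum depth reached: 8

8


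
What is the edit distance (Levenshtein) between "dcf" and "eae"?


Computing edit distance: "dcf" -> "eae"
DP table:
           e    a    e
      0    1    2    3
  d   1    1    2    3
  c   2    2    2    3
  f   3    3    3    3
Edit distance = dp[3][3] = 3

3


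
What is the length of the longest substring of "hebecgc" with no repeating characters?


Input: "hebecgc"
Sliding window (track last position of each char):
  Position 0 ('h'): window [0,0] length 1 -- new best
  Position 1 ('e'): window [0,1] length 2 -- new best
  Position 2 ('b'): window [0,2] length 3 -- new best
  Position 3 ('e'): repeat (last at 1), move window start to 2
  Position 3 ('e'): window [2,3] length 2
  Position 4 ('c'): window [2,4] length 3
  Position 5 ('g'): window [2,5] length 4 -- new best
  Position 6 ('c'): repeat (last at 4), move window start to 5
  Position 6 ('c'): window [5,6] length 2
Longest substring with no repeats: "becg" with length 4

4


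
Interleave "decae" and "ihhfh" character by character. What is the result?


Interleaving "decae" and "ihhfh":
  Position 0: 'd' from first, 'i' from second => "di"
  Position 1: 'e' from first, 'h' from second => "eh"
  Position 2: 'c' from first, 'h' from second => "ch"
  Position 3: 'a' from first, 'f' from second => "af"
  Position 4: 'e' from first, 'h' from second => "eh"
Result: diehchafeh

diehchafeh


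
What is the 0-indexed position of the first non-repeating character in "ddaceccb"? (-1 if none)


Input: ddaceccb
Character frequencies:
  'a': 1
  'b': 1
  'c': 3
  'd': 2
  'e': 1
Scanning left to right for freq == 1:
  Position 0 ('d'): freq=2, skip
  Position 1 ('d'): freq=2, skip
  Position 2 ('a'): unique! => answer = 2

2


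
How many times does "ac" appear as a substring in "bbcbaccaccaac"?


Searching for "ac" in "bbcbaccaccaac"
Scanning each position:
  Position 0: "bb" => no
  Position 1: "bc" => no
  Position 2: "cb" => no
  Position 3: "ba" => no
  Position 4: "ac" => MATCH
  Position 5: "cc" => no
  Position 6: "ca" => no
  Position 7: "ac" => MATCH
  Position 8: "cc" => no
  Position 9: "ca" => no
  Position 10: "aa" => no
  Position 11: "ac" => MATCH
Total occurrences: 3

3


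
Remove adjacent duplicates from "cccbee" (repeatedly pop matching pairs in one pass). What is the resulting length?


Input: cccbee
Stack-based adjacent duplicate removal:
  Read 'c': push. Stack: c
  Read 'c': matches stack top 'c' => pop. Stack: (empty)
  Read 'c': push. Stack: c
  Read 'b': push. Stack: cb
  Read 'e': push. Stack: cbe
  Read 'e': matches stack top 'e' => pop. Stack: cb
Final stack: "cb" (length 2)

2


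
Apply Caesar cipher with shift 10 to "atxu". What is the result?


Caesar cipher: shift "atxu" by 10
  'a' (pos 0) + 10 = pos 10 = 'k'
  't' (pos 19) + 10 = pos 3 = 'd'
  'x' (pos 23) + 10 = pos 7 = 'h'
  'u' (pos 20) + 10 = pos 4 = 'e'
Result: kdhe

kdhe


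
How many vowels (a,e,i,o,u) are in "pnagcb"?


Input: pnagcb
Checking each character:
  'p' at position 0: consonant
  'n' at position 1: consonant
  'a' at position 2: vowel (running total: 1)
  'g' at position 3: consonant
  'c' at position 4: consonant
  'b' at position 5: consonant
Total vowels: 1

1


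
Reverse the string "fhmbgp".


Input: fhmbgp
Reading characters right to left:
  Position 5: 'p'
  Position 4: 'g'
  Position 3: 'b'
  Position 2: 'm'
  Position 1: 'h'
  Position 0: 'f'
Reversed: pgbmhf

pgbmhf


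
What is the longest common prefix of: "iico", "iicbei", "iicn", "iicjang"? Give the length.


Words: iico, iicbei, iicn, iicjang
  Position 0: all 'i' => match
  Position 1: all 'i' => match
  Position 2: all 'c' => match
  Position 3: ('o', 'b', 'n', 'j') => mismatch, stop
LCP = "iic" (length 3)

3


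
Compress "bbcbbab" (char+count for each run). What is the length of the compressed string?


Input: bbcbbab
Runs:
  'b' x 2 => "b2"
  'c' x 1 => "c1"
  'b' x 2 => "b2"
  'a' x 1 => "a1"
  'b' x 1 => "b1"
Compressed: "b2c1b2a1b1"
Compressed length: 10

10


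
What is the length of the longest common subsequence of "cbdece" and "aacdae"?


LCS of "cbdece" and "aacdae"
DP table:
           a    a    c    d    a    e
      0    0    0    0    0    0    0
  c   0    0    0    1    1    1    1
  b   0    0    0    1    1    1    1
  d   0    0    0    1    2    2    2
  e   0    0    0    1    2    2    3
  c   0    0    0    1    2    2    3
  e   0    0    0    1    2    2    3
LCS length = dp[6][6] = 3

3


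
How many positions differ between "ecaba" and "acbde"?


Comparing "ecaba" and "acbde" position by position:
  Position 0: 'e' vs 'a' => DIFFER
  Position 1: 'c' vs 'c' => same
  Position 2: 'a' vs 'b' => DIFFER
  Position 3: 'b' vs 'd' => DIFFER
  Position 4: 'a' vs 'e' => DIFFER
Positions that differ: 4

4


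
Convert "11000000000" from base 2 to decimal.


Input: "11000000000" in base 2
Positional expansion:
  Digit '1' (value 1) x 2^10 = 1024
  Digit '1' (value 1) x 2^9 = 512
  Digit '0' (value 0) x 2^8 = 0
  Digit '0' (value 0) x 2^7 = 0
  Digit '0' (value 0) x 2^6 = 0
  Digit '0' (value 0) x 2^5 = 0
  Digit '0' (value 0) x 2^4 = 0
  Digit '0' (value 0) x 2^3 = 0
  Digit '0' (value 0) x 2^2 = 0
  Digit '0' (value 0) x 2^1 = 0
  Digit '0' (value 0) x 2^0 = 0
Sum = 1536

1536


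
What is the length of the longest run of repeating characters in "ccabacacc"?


Input: "ccabacacc"
Scanning for longest run:
  Position 1 ('c'): continues run of 'c', length=2
  Position 2 ('a'): new char, reset run to 1
  Position 3 ('b'): new char, reset run to 1
  Position 4 ('a'): new char, reset run to 1
  Position 5 ('c'): new char, reset run to 1
  Position 6 ('a'): new char, reset run to 1
  Position 7 ('c'): new char, reset run to 1
  Position 8 ('c'): continues run of 'c', length=2
Longest run: 'c' with length 2

2


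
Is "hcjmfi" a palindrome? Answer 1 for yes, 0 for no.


Input: hcjmfi
Reversed: ifmjch
  Compare pos 0 ('h') with pos 5 ('i'): MISMATCH
  Compare pos 1 ('c') with pos 4 ('f'): MISMATCH
  Compare pos 2 ('j') with pos 3 ('m'): MISMATCH
Result: not a palindrome

0


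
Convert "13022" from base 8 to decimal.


Input: "13022" in base 8
Positional expansion:
  Digit '1' (value 1) x 8^4 = 4096
  Digit '3' (value 3) x 8^3 = 1536
  Digit '0' (value 0) x 8^2 = 0
  Digit '2' (value 2) x 8^1 = 16
  Digit '2' (value 2) x 8^0 = 2
Sum = 5650

5650


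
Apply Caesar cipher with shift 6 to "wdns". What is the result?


Caesar cipher: shift "wdns" by 6
  'w' (pos 22) + 6 = pos 2 = 'c'
  'd' (pos 3) + 6 = pos 9 = 'j'
  'n' (pos 13) + 6 = pos 19 = 't'
  's' (pos 18) + 6 = pos 24 = 'y'
Result: cjty

cjty


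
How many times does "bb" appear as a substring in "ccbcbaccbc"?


Searching for "bb" in "ccbcbaccbc"
Scanning each position:
  Position 0: "cc" => no
  Position 1: "cb" => no
  Position 2: "bc" => no
  Position 3: "cb" => no
  Position 4: "ba" => no
  Position 5: "ac" => no
  Position 6: "cc" => no
  Position 7: "cb" => no
  Position 8: "bc" => no
Total occurrences: 0

0


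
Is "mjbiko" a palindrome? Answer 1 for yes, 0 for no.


Input: mjbiko
Reversed: okibjm
  Compare pos 0 ('m') with pos 5 ('o'): MISMATCH
  Compare pos 1 ('j') with pos 4 ('k'): MISMATCH
  Compare pos 2 ('b') with pos 3 ('i'): MISMATCH
Result: not a palindrome

0


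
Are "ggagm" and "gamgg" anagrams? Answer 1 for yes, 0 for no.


Strings: "ggagm", "gamgg"
Sorted first:  agggm
Sorted second: agggm
Sorted forms match => anagrams

1


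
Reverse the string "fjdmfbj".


Input: fjdmfbj
Reading characters right to left:
  Position 6: 'j'
  Position 5: 'b'
  Position 4: 'f'
  Position 3: 'm'
  Position 2: 'd'
  Position 1: 'j'
  Position 0: 'f'
Reversed: jbfmdjf

jbfmdjf


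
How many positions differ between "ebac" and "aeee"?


Comparing "ebac" and "aeee" position by position:
  Position 0: 'e' vs 'a' => DIFFER
  Position 1: 'b' vs 'e' => DIFFER
  Position 2: 'a' vs 'e' => DIFFER
  Position 3: 'c' vs 'e' => DIFFER
Positions that differ: 4

4


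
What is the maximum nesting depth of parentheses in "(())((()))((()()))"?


Input: "(())((()))((()()))"
Tracking depth:
  Position 0 '(': depth becomes 1
  Position 1 '(': depth becomes 2
  Position 2 ')': depth becomes 1
  Position 3 ')': depth becomes 0
  Position 4 '(': depth becomes 1
  Position 5 '(': depth becomes 2
  Position 6 '(': depth becomes 3
  Position 7 ')': depth becomes 2
  Position 8 ')': depth becomes 1
  Position 9 ')': depth becomes 0
  Position 10 '(': depth becomes 1
  Position 11 '(': depth becomes 2
  Position 12 '(': depth becomes 3
  Position 13 ')': depth becomes 2
  Position 14 '(': depth becomes 3
  Position 15 ')': depth becomes 2
  Position 16 ')': depth becomes 1
  Position 17 ')': depth becomes 0
Maximum depth reached: 3

3


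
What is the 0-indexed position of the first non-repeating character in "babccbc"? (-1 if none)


Input: babccbc
Character frequencies:
  'a': 1
  'b': 3
  'c': 3
Scanning left to right for freq == 1:
  Position 0 ('b'): freq=3, skip
  Position 1 ('a'): unique! => answer = 1

1


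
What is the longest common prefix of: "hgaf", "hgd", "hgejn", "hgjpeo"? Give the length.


Words: hgaf, hgd, hgejn, hgjpeo
  Position 0: all 'h' => match
  Position 1: all 'g' => match
  Position 2: ('a', 'd', 'e', 'j') => mismatch, stop
LCP = "hg" (length 2)

2


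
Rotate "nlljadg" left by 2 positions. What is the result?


Input: "nlljadg", rotate left by 2
First 2 characters: "nl"
Remaining characters: "ljadg"
Concatenate remaining + first: "ljadg" + "nl" = "ljadgnl"

ljadgnl


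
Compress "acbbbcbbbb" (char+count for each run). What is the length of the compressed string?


Input: acbbbcbbbb
Runs:
  'a' x 1 => "a1"
  'c' x 1 => "c1"
  'b' x 3 => "b3"
  'c' x 1 => "c1"
  'b' x 4 => "b4"
Compressed: "a1c1b3c1b4"
Compressed length: 10

10


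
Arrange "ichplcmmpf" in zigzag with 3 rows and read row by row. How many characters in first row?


Zigzag "ichplcmmpf" into 3 rows:
Placing characters:
  'i' => row 0
  'c' => row 1
  'h' => row 2
  'p' => row 1
  'l' => row 0
  'c' => row 1
  'm' => row 2
  'm' => row 1
  'p' => row 0
  'f' => row 1
Rows:
  Row 0: "ilp"
  Row 1: "cpcmf"
  Row 2: "hm"
First row length: 3

3


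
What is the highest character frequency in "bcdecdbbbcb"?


Input: bcdecdbbbcb
Character counts:
  'b': 5
  'c': 3
  'd': 2
  'e': 1
Maximum frequency: 5

5


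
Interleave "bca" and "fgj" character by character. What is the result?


Interleaving "bca" and "fgj":
  Position 0: 'b' from first, 'f' from second => "bf"
  Position 1: 'c' from first, 'g' from second => "cg"
  Position 2: 'a' from first, 'j' from second => "aj"
Result: bfcgaj

bfcgaj


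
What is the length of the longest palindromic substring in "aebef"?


Input: "aebef"
Checking substrings for palindromes:
  [1:4] "ebe" (len 3) => palindrome
Longest palindromic substring: "ebe" with length 3

3


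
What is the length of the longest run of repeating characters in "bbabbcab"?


Input: "bbabbcab"
Scanning for longest run:
  Position 1 ('b'): continues run of 'b', length=2
  Position 2 ('a'): new char, reset run to 1
  Position 3 ('b'): new char, reset run to 1
  Position 4 ('b'): continues run of 'b', length=2
  Position 5 ('c'): new char, reset run to 1
  Position 6 ('a'): new char, reset run to 1
  Position 7 ('b'): new char, reset run to 1
Longest run: 'b' with length 2

2


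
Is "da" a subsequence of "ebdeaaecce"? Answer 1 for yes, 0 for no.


Check if "da" is a subsequence of "ebdeaaecce"
Greedy scan:
  Position 0 ('e'): no match needed
  Position 1 ('b'): no match needed
  Position 2 ('d'): matches sub[0] = 'd'
  Position 3 ('e'): no match needed
  Position 4 ('a'): matches sub[1] = 'a'
  Position 5 ('a'): no match needed
  Position 6 ('e'): no match needed
  Position 7 ('c'): no match needed
  Position 8 ('c'): no match needed
  Position 9 ('e'): no match needed
All 2 characters matched => is a subsequence

1


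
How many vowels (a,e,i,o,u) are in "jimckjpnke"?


Input: jimckjpnke
Checking each character:
  'j' at position 0: consonant
  'i' at position 1: vowel (running total: 1)
  'm' at position 2: consonant
  'c' at position 3: consonant
  'k' at position 4: consonant
  'j' at position 5: consonant
  'p' at position 6: consonant
  'n' at position 7: consonant
  'k' at position 8: consonant
  'e' at position 9: vowel (running total: 2)
Total vowels: 2

2


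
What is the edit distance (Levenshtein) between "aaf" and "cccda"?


Computing edit distance: "aaf" -> "cccda"
DP table:
           c    c    c    d    a
      0    1    2    3    4    5
  a   1    1    2    3    4    4
  a   2    2    2    3    4    4
  f   3    3    3    3    4    5
Edit distance = dp[3][5] = 5

5


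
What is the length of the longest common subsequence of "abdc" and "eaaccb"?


LCS of "abdc" and "eaaccb"
DP table:
           e    a    a    c    c    b
      0    0    0    0    0    0    0
  a   0    0    1    1    1    1    1
  b   0    0    1    1    1    1    2
  d   0    0    1    1    1    1    2
  c   0    0    1    1    2    2    2
LCS length = dp[4][6] = 2

2


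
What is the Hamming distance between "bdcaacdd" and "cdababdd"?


Comparing "bdcaacdd" and "cdababdd" position by position:
  Position 0: 'b' vs 'c' => differ
  Position 1: 'd' vs 'd' => same
  Position 2: 'c' vs 'a' => differ
  Position 3: 'a' vs 'b' => differ
  Position 4: 'a' vs 'a' => same
  Position 5: 'c' vs 'b' => differ
  Position 6: 'd' vs 'd' => same
  Position 7: 'd' vs 'd' => same
Total differences (Hamming distance): 4

4


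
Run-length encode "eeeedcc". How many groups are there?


Input: eeeedcc
Scanning for consecutive runs:
  Group 1: 'e' x 4 (positions 0-3)
  Group 2: 'd' x 1 (positions 4-4)
  Group 3: 'c' x 2 (positions 5-6)
Total groups: 3

3


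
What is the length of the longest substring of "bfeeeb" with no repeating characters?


Input: "bfeeeb"
Sliding window (track last position of each char):
  Position 0 ('b'): window [0,0] length 1 -- new best
  Position 1 ('f'): window [0,1] length 2 -- new best
  Position 2 ('e'): window [0,2] length 3 -- new best
  Position 3 ('e'): repeat (last at 2), move window start to 3
  Position 3 ('e'): window [3,3] length 1
  Position 4 ('e'): repeat (last at 3), move window start to 4
  Position 4 ('e'): window [4,4] length 1
  Position 5 ('b'): window [4,5] length 2
Longest substring with no repeats: "bfe" with length 3

3


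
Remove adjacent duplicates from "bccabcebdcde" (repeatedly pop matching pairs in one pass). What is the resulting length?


Input: bccabcebdcde
Stack-based adjacent duplicate removal:
  Read 'b': push. Stack: b
  Read 'c': push. Stack: bc
  Read 'c': matches stack top 'c' => pop. Stack: b
  Read 'a': push. Stack: ba
  Read 'b': push. Stack: bab
  Read 'c': push. Stack: babc
  Read 'e': push. Stack: babce
  Read 'b': push. Stack: babceb
  Read 'd': push. Stack: babcebd
  Read 'c': push. Stack: babcebdc
  Read 'd': push. Stack: babcebdcd
  Read 'e': push. Stack: babcebdcde
Final stack: "babcebdcde" (length 10)

10


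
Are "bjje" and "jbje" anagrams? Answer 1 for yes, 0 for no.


Strings: "bjje", "jbje"
Sorted first:  bejj
Sorted second: bejj
Sorted forms match => anagrams

1


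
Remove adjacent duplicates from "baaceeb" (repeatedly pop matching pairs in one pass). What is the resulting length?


Input: baaceeb
Stack-based adjacent duplicate removal:
  Read 'b': push. Stack: b
  Read 'a': push. Stack: ba
  Read 'a': matches stack top 'a' => pop. Stack: b
  Read 'c': push. Stack: bc
  Read 'e': push. Stack: bce
  Read 'e': matches stack top 'e' => pop. Stack: bc
  Read 'b': push. Stack: bcb
Final stack: "bcb" (length 3)

3


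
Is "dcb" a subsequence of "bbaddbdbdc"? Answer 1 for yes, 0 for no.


Check if "dcb" is a subsequence of "bbaddbdbdc"
Greedy scan:
  Position 0 ('b'): no match needed
  Position 1 ('b'): no match needed
  Position 2 ('a'): no match needed
  Position 3 ('d'): matches sub[0] = 'd'
  Position 4 ('d'): no match needed
  Position 5 ('b'): no match needed
  Position 6 ('d'): no match needed
  Position 7 ('b'): no match needed
  Position 8 ('d'): no match needed
  Position 9 ('c'): matches sub[1] = 'c'
Only matched 2/3 characters => not a subsequence

0


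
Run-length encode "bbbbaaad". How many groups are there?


Input: bbbbaaad
Scanning for consecutive runs:
  Group 1: 'b' x 4 (positions 0-3)
  Group 2: 'a' x 3 (positions 4-6)
  Group 3: 'd' x 1 (positions 7-7)
Total groups: 3

3


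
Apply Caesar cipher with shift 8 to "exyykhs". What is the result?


Caesar cipher: shift "exyykhs" by 8
  'e' (pos 4) + 8 = pos 12 = 'm'
  'x' (pos 23) + 8 = pos 5 = 'f'
  'y' (pos 24) + 8 = pos 6 = 'g'
  'y' (pos 24) + 8 = pos 6 = 'g'
  'k' (pos 10) + 8 = pos 18 = 's'
  'h' (pos 7) + 8 = pos 15 = 'p'
  's' (pos 18) + 8 = pos 0 = 'a'
Result: mfggspa

mfggspa


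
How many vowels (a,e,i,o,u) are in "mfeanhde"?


Input: mfeanhde
Checking each character:
  'm' at position 0: consonant
  'f' at position 1: consonant
  'e' at position 2: vowel (running total: 1)
  'a' at position 3: vowel (running total: 2)
  'n' at position 4: consonant
  'h' at position 5: consonant
  'd' at position 6: consonant
  'e' at position 7: vowel (running total: 3)
Total vowels: 3

3


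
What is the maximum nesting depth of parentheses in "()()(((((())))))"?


Input: "()()(((((())))))"
Tracking depth:
  Position 0 '(': depth becomes 1
  Position 1 ')': depth becomes 0
  Position 2 '(': depth becomes 1
  Position 3 ')': depth becomes 0
  Position 4 '(': depth becomes 1
  Position 5 '(': depth becomes 2
  Position 6 '(': depth becomes 3
  Position 7 '(': depth becomes 4
  Position 8 '(': depth becomes 5
  Position 9 '(': depth becomes 6
  Position 10 ')': depth becomes 5
  Position 11 ')': depth becomes 4
  Position 12 ')': depth becomes 3
  Position 13 ')': depth becomes 2
  Position 14 ')': depth becomes 1
  Position 15 ')': depth becomes 0
Maximum depth reached: 6

6


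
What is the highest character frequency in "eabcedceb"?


Input: eabcedceb
Character counts:
  'a': 1
  'b': 2
  'c': 2
  'd': 1
  'e': 3
Maximum frequency: 3

3


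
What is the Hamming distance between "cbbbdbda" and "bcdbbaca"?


Comparing "cbbbdbda" and "bcdbbaca" position by position:
  Position 0: 'c' vs 'b' => differ
  Position 1: 'b' vs 'c' => differ
  Position 2: 'b' vs 'd' => differ
  Position 3: 'b' vs 'b' => same
  Position 4: 'd' vs 'b' => differ
  Position 5: 'b' vs 'a' => differ
  Position 6: 'd' vs 'c' => differ
  Position 7: 'a' vs 'a' => same
Total differences (Hamming distance): 6

6


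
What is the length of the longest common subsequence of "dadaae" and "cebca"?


LCS of "dadaae" and "cebca"
DP table:
           c    e    b    c    a
      0    0    0    0    0    0
  d   0    0    0    0    0    0
  a   0    0    0    0    0    1
  d   0    0    0    0    0    1
  a   0    0    0    0    0    1
  a   0    0    0    0    0    1
  e   0    0    1    1    1    1
LCS length = dp[6][5] = 1

1


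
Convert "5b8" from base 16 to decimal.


Input: "5b8" in base 16
Positional expansion:
  Digit '5' (value 5) x 16^2 = 1280
  Digit 'b' (value 11) x 16^1 = 176
  Digit '8' (value 8) x 16^0 = 8
Sum = 1464

1464


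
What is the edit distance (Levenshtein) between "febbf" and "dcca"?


Computing edit distance: "febbf" -> "dcca"
DP table:
           d    c    c    a
      0    1    2    3    4
  f   1    1    2    3    4
  e   2    2    2    3    4
  b   3    3    3    3    4
  b   4    4    4    4    4
  f   5    5    5    5    5
Edit distance = dp[5][4] = 5

5


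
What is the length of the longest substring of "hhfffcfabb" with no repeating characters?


Input: "hhfffcfabb"
Sliding window (track last position of each char):
  Position 0 ('h'): window [0,0] length 1 -- new best
  Position 1 ('h'): repeat (last at 0), move window start to 1
  Position 1 ('h'): window [1,1] length 1
  Position 2 ('f'): window [1,2] length 2 -- new best
  Position 3 ('f'): repeat (last at 2), move window start to 3
  Position 3 ('f'): window [3,3] length 1
  Position 4 ('f'): repeat (last at 3), move window start to 4
  Position 4 ('f'): window [4,4] length 1
  Position 5 ('c'): window [4,5] length 2
  Position 6 ('f'): repeat (last at 4), move window start to 5
  Position 6 ('f'): window [5,6] length 2
  Position 7 ('a'): window [5,7] length 3 -- new best
  Position 8 ('b'): window [5,8] length 4 -- new best
  Position 9 ('b'): repeat (last at 8), move window start to 9
  Position 9 ('b'): window [9,9] length 1
Longest substring with no repeats: "cfab" with length 4

4


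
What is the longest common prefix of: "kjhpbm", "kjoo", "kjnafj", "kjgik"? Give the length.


Words: kjhpbm, kjoo, kjnafj, kjgik
  Position 0: all 'k' => match
  Position 1: all 'j' => match
  Position 2: ('h', 'o', 'n', 'g') => mismatch, stop
LCP = "kj" (length 2)

2


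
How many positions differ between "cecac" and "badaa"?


Comparing "cecac" and "badaa" position by position:
  Position 0: 'c' vs 'b' => DIFFER
  Position 1: 'e' vs 'a' => DIFFER
  Position 2: 'c' vs 'd' => DIFFER
  Position 3: 'a' vs 'a' => same
  Position 4: 'c' vs 'a' => DIFFER
Positions that differ: 4

4


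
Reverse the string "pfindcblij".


Input: pfindcblij
Reading characters right to left:
  Position 9: 'j'
  Position 8: 'i'
  Position 7: 'l'
  Position 6: 'b'
  Position 5: 'c'
  Position 4: 'd'
  Position 3: 'n'
  Position 2: 'i'
  Position 1: 'f'
  Position 0: 'p'
Reversed: jilbcdnifp

jilbcdnifp


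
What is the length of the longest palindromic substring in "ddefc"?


Input: "ddefc"
Checking substrings for palindromes:
  [0:2] "dd" (len 2) => palindrome
Longest palindromic substring: "dd" with length 2

2


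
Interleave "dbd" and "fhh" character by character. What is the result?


Interleaving "dbd" and "fhh":
  Position 0: 'd' from first, 'f' from second => "df"
  Position 1: 'b' from first, 'h' from second => "bh"
  Position 2: 'd' from first, 'h' from second => "dh"
Result: dfbhdh

dfbhdh


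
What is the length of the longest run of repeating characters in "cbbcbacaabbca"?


Input: "cbbcbacaabbca"
Scanning for longest run:
  Position 1 ('b'): new char, reset run to 1
  Position 2 ('b'): continues run of 'b', length=2
  Position 3 ('c'): new char, reset run to 1
  Position 4 ('b'): new char, reset run to 1
  Position 5 ('a'): new char, reset run to 1
  Position 6 ('c'): new char, reset run to 1
  Position 7 ('a'): new char, reset run to 1
  Position 8 ('a'): continues run of 'a', length=2
  Position 9 ('b'): new char, reset run to 1
  Position 10 ('b'): continues run of 'b', length=2
  Position 11 ('c'): new char, reset run to 1
  Position 12 ('a'): new char, reset run to 1
Longest run: 'b' with length 2

2


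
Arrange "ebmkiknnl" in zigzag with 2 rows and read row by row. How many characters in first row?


Zigzag "ebmkiknnl" into 2 rows:
Placing characters:
  'e' => row 0
  'b' => row 1
  'm' => row 0
  'k' => row 1
  'i' => row 0
  'k' => row 1
  'n' => row 0
  'n' => row 1
  'l' => row 0
Rows:
  Row 0: "eminl"
  Row 1: "bkkn"
First row length: 5

5


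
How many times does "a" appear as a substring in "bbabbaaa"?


Searching for "a" in "bbabbaaa"
Scanning each position:
  Position 0: "b" => no
  Position 1: "b" => no
  Position 2: "a" => MATCH
  Position 3: "b" => no
  Position 4: "b" => no
  Position 5: "a" => MATCH
  Position 6: "a" => MATCH
  Position 7: "a" => MATCH
Total occurrences: 4

4


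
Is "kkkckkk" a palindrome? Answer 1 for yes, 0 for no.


Input: kkkckkk
Reversed: kkkckkk
  Compare pos 0 ('k') with pos 6 ('k'): match
  Compare pos 1 ('k') with pos 5 ('k'): match
  Compare pos 2 ('k') with pos 4 ('k'): match
Result: palindrome

1


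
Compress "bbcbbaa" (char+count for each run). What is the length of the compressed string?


Input: bbcbbaa
Runs:
  'b' x 2 => "b2"
  'c' x 1 => "c1"
  'b' x 2 => "b2"
  'a' x 2 => "a2"
Compressed: "b2c1b2a2"
Compressed length: 8

8


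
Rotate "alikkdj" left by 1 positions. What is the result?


Input: "alikkdj", rotate left by 1
First 1 characters: "a"
Remaining characters: "likkdj"
Concatenate remaining + first: "likkdj" + "a" = "likkdja"

likkdja


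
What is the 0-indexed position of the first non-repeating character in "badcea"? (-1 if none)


Input: badcea
Character frequencies:
  'a': 2
  'b': 1
  'c': 1
  'd': 1
  'e': 1
Scanning left to right for freq == 1:
  Position 0 ('b'): unique! => answer = 0

0


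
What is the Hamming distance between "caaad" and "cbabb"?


Comparing "caaad" and "cbabb" position by position:
  Position 0: 'c' vs 'c' => same
  Position 1: 'a' vs 'b' => differ
  Position 2: 'a' vs 'a' => same
  Position 3: 'a' vs 'b' => differ
  Position 4: 'd' vs 'b' => differ
Total differences (Hamming distance): 3

3


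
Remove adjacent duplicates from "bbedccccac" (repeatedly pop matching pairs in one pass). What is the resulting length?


Input: bbedccccac
Stack-based adjacent duplicate removal:
  Read 'b': push. Stack: b
  Read 'b': matches stack top 'b' => pop. Stack: (empty)
  Read 'e': push. Stack: e
  Read 'd': push. Stack: ed
  Read 'c': push. Stack: edc
  Read 'c': matches stack top 'c' => pop. Stack: ed
  Read 'c': push. Stack: edc
  Read 'c': matches stack top 'c' => pop. Stack: ed
  Read 'a': push. Stack: eda
  Read 'c': push. Stack: edac
Final stack: "edac" (length 4)

4


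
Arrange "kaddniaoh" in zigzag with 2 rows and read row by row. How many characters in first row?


Zigzag "kaddniaoh" into 2 rows:
Placing characters:
  'k' => row 0
  'a' => row 1
  'd' => row 0
  'd' => row 1
  'n' => row 0
  'i' => row 1
  'a' => row 0
  'o' => row 1
  'h' => row 0
Rows:
  Row 0: "kdnah"
  Row 1: "adio"
First row length: 5

5


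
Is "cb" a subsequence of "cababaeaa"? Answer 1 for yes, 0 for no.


Check if "cb" is a subsequence of "cababaeaa"
Greedy scan:
  Position 0 ('c'): matches sub[0] = 'c'
  Position 1 ('a'): no match needed
  Position 2 ('b'): matches sub[1] = 'b'
  Position 3 ('a'): no match needed
  Position 4 ('b'): no match needed
  Position 5 ('a'): no match needed
  Position 6 ('e'): no match needed
  Position 7 ('a'): no match needed
  Position 8 ('a'): no match needed
All 2 characters matched => is a subsequence

1


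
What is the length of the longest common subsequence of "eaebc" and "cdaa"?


LCS of "eaebc" and "cdaa"
DP table:
           c    d    a    a
      0    0    0    0    0
  e   0    0    0    0    0
  a   0    0    0    1    1
  e   0    0    0    1    1
  b   0    0    0    1    1
  c   0    1    1    1    1
LCS length = dp[5][4] = 1

1


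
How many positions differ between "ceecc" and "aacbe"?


Comparing "ceecc" and "aacbe" position by position:
  Position 0: 'c' vs 'a' => DIFFER
  Position 1: 'e' vs 'a' => DIFFER
  Position 2: 'e' vs 'c' => DIFFER
  Position 3: 'c' vs 'b' => DIFFER
  Position 4: 'c' vs 'e' => DIFFER
Positions that differ: 5

5


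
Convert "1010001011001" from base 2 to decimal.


Input: "1010001011001" in base 2
Positional expansion:
  Digit '1' (value 1) x 2^12 = 4096
  Digit '0' (value 0) x 2^11 = 0
  Digit '1' (value 1) x 2^10 = 1024
  Digit '0' (value 0) x 2^9 = 0
  Digit '0' (value 0) x 2^8 = 0
  Digit '0' (value 0) x 2^7 = 0
  Digit '1' (value 1) x 2^6 = 64
  Digit '0' (value 0) x 2^5 = 0
  Digit '1' (value 1) x 2^4 = 16
  Digit '1' (value 1) x 2^3 = 8
  Digit '0' (value 0) x 2^2 = 0
  Digit '0' (value 0) x 2^1 = 0
  Digit '1' (value 1) x 2^0 = 1
Sum = 5209

5209


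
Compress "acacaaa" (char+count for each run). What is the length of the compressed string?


Input: acacaaa
Runs:
  'a' x 1 => "a1"
  'c' x 1 => "c1"
  'a' x 1 => "a1"
  'c' x 1 => "c1"
  'a' x 3 => "a3"
Compressed: "a1c1a1c1a3"
Compressed length: 10

10


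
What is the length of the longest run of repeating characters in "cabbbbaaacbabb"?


Input: "cabbbbaaacbabb"
Scanning for longest run:
  Position 1 ('a'): new char, reset run to 1
  Position 2 ('b'): new char, reset run to 1
  Position 3 ('b'): continues run of 'b', length=2
  Position 4 ('b'): continues run of 'b', length=3
  Position 5 ('b'): continues run of 'b', length=4
  Position 6 ('a'): new char, reset run to 1
  Position 7 ('a'): continues run of 'a', length=2
  Position 8 ('a'): continues run of 'a', length=3
  Position 9 ('c'): new char, reset run to 1
  Position 10 ('b'): new char, reset run to 1
  Position 11 ('a'): new char, reset run to 1
  Position 12 ('b'): new char, reset run to 1
  Position 13 ('b'): continues run of 'b', length=2
Longest run: 'b' with length 4

4


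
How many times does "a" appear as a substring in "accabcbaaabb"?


Searching for "a" in "accabcbaaabb"
Scanning each position:
  Position 0: "a" => MATCH
  Position 1: "c" => no
  Position 2: "c" => no
  Position 3: "a" => MATCH
  Position 4: "b" => no
  Position 5: "c" => no
  Position 6: "b" => no
  Position 7: "a" => MATCH
  Position 8: "a" => MATCH
  Position 9: "a" => MATCH
  Position 10: "b" => no
  Position 11: "b" => no
Total occurrences: 5

5


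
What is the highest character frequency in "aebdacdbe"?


Input: aebdacdbe
Character counts:
  'a': 2
  'b': 2
  'c': 1
  'd': 2
  'e': 2
Maximum frequency: 2

2


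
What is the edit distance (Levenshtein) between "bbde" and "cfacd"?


Computing edit distance: "bbde" -> "cfacd"
DP table:
           c    f    a    c    d
      0    1    2    3    4    5
  b   1    1    2    3    4    5
  b   2    2    2    3    4    5
  d   3    3    3    3    4    4
  e   4    4    4    4    4    5
Edit distance = dp[4][5] = 5

5


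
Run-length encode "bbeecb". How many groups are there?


Input: bbeecb
Scanning for consecutive runs:
  Group 1: 'b' x 2 (positions 0-1)
  Group 2: 'e' x 2 (positions 2-3)
  Group 3: 'c' x 1 (positions 4-4)
  Group 4: 'b' x 1 (positions 5-5)
Total groups: 4

4


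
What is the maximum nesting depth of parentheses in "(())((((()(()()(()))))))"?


Input: "(())((((()(()()(()))))))"
Tracking depth:
  Position 0 '(': depth becomes 1
  Position 1 '(': depth becomes 2
  Position 2 ')': depth becomes 1
  Position 3 ')': depth becomes 0
  Position 4 '(': depth becomes 1
  Position 5 '(': depth becomes 2
  Position 6 '(': depth becomes 3
  Position 7 '(': depth becomes 4
  Position 8 '(': depth becomes 5
  Position 9 ')': depth becomes 4
  Position 10 '(': depth becomes 5
  Position 11 '(': depth becomes 6
  Position 12 ')': depth becomes 5
  Position 13 '(': depth becomes 6
  Position 14 ')': depth becomes 5
  Position 15 '(': depth becomes 6
  Position 16 '(': depth becomes 7
  Position 17 ')': depth becomes 6
  Position 18 ')': depth becomes 5
  Position 19 ')': depth becomes 4
  Position 20 ')': depth becomes 3
  Position 21 ')': depth becomes 2
  Position 22 ')': depth becomes 1
  Position 23 ')': depth becomes 0
Maximum depth reached: 7

7


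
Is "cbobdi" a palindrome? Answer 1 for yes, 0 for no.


Input: cbobdi
Reversed: idbobc
  Compare pos 0 ('c') with pos 5 ('i'): MISMATCH
  Compare pos 1 ('b') with pos 4 ('d'): MISMATCH
  Compare pos 2 ('o') with pos 3 ('b'): MISMATCH
Result: not a palindrome

0


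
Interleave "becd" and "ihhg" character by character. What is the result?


Interleaving "becd" and "ihhg":
  Position 0: 'b' from first, 'i' from second => "bi"
  Position 1: 'e' from first, 'h' from second => "eh"
  Position 2: 'c' from first, 'h' from second => "ch"
  Position 3: 'd' from first, 'g' from second => "dg"
Result: biehchdg

biehchdg


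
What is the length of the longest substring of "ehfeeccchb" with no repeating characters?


Input: "ehfeeccchb"
Sliding window (track last position of each char):
  Position 0 ('e'): window [0,0] length 1 -- new best
  Position 1 ('h'): window [0,1] length 2 -- new best
  Position 2 ('f'): window [0,2] length 3 -- new best
  Position 3 ('e'): repeat (last at 0), move window start to 1
  Position 3 ('e'): window [1,3] length 3
  Position 4 ('e'): repeat (last at 3), move window start to 4
  Position 4 ('e'): window [4,4] length 1
  Position 5 ('c'): window [4,5] length 2
  Position 6 ('c'): repeat (last at 5), move window start to 6
  Position 6 ('c'): window [6,6] length 1
  Position 7 ('c'): repeat (last at 6), move window start to 7
  Position 7 ('c'): window [7,7] length 1
  Position 8 ('h'): window [7,8] length 2
  Position 9 ('b'): window [7,9] length 3
Longest substring with no repeats: "ehf" with length 3

3


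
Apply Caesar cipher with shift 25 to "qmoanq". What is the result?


Caesar cipher: shift "qmoanq" by 25
  'q' (pos 16) + 25 = pos 15 = 'p'
  'm' (pos 12) + 25 = pos 11 = 'l'
  'o' (pos 14) + 25 = pos 13 = 'n'
  'a' (pos 0) + 25 = pos 25 = 'z'
  'n' (pos 13) + 25 = pos 12 = 'm'
  'q' (pos 16) + 25 = pos 15 = 'p'
Result: plnzmp

plnzmp


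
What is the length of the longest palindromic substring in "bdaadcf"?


Input: "bdaadcf"
Checking substrings for palindromes:
  [1:5] "daad" (len 4) => palindrome
  [2:4] "aa" (len 2) => palindrome
Longest palindromic substring: "daad" with length 4

4


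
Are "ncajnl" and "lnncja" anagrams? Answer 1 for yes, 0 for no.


Strings: "ncajnl", "lnncja"
Sorted first:  acjlnn
Sorted second: acjlnn
Sorted forms match => anagrams

1


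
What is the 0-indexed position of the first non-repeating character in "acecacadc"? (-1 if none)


Input: acecacadc
Character frequencies:
  'a': 3
  'c': 4
  'd': 1
  'e': 1
Scanning left to right for freq == 1:
  Position 0 ('a'): freq=3, skip
  Position 1 ('c'): freq=4, skip
  Position 2 ('e'): unique! => answer = 2

2


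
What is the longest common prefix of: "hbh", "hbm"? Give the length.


Words: hbh, hbm
  Position 0: all 'h' => match
  Position 1: all 'b' => match
  Position 2: ('h', 'm') => mismatch, stop
LCP = "hb" (length 2)

2


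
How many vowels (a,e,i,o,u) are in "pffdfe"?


Input: pffdfe
Checking each character:
  'p' at position 0: consonant
  'f' at position 1: consonant
  'f' at position 2: consonant
  'd' at position 3: consonant
  'f' at position 4: consonant
  'e' at position 5: vowel (running total: 1)
Total vowels: 1

1


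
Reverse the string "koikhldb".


Input: koikhldb
Reading characters right to left:
  Position 7: 'b'
  Position 6: 'd'
  Position 5: 'l'
  Position 4: 'h'
  Position 3: 'k'
  Position 2: 'i'
  Position 1: 'o'
  Position 0: 'k'
Reversed: bdlhkiok

bdlhkiok


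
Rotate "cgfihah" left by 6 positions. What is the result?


Input: "cgfihah", rotate left by 6
First 6 characters: "cgfiha"
Remaining characters: "h"
Concatenate remaining + first: "h" + "cgfiha" = "hcgfiha"

hcgfiha


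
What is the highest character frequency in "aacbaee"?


Input: aacbaee
Character counts:
  'a': 3
  'b': 1
  'c': 1
  'e': 2
Maximum frequency: 3

3
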